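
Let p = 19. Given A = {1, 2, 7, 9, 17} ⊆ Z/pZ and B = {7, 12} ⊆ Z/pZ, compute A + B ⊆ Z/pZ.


Work in Z/19Z: reduce every sum a + b modulo 19.
Enumerate all 10 pairs:
a = 1: 1+7=8, 1+12=13
a = 2: 2+7=9, 2+12=14
a = 7: 7+7=14, 7+12=0
a = 9: 9+7=16, 9+12=2
a = 17: 17+7=5, 17+12=10
Distinct residues collected: {0, 2, 5, 8, 9, 10, 13, 14, 16}
|A + B| = 9 (out of 19 total residues).

A + B = {0, 2, 5, 8, 9, 10, 13, 14, 16}


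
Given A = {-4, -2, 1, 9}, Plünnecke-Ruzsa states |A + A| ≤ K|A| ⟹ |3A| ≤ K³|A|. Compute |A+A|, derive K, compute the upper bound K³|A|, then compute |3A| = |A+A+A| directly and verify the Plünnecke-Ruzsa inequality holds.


|A| = 4.
Step 1: Compute A + A by enumerating all 16 pairs.
A + A = {-8, -6, -4, -3, -1, 2, 5, 7, 10, 18}, so |A + A| = 10.
Step 2: Doubling constant K = |A + A|/|A| = 10/4 = 10/4 ≈ 2.5000.
Step 3: Plünnecke-Ruzsa gives |3A| ≤ K³·|A| = (2.5000)³ · 4 ≈ 62.5000.
Step 4: Compute 3A = A + A + A directly by enumerating all triples (a,b,c) ∈ A³; |3A| = 19.
Step 5: Check 19 ≤ 62.5000? Yes ✓.

K = 10/4, Plünnecke-Ruzsa bound K³|A| ≈ 62.5000, |3A| = 19, inequality holds.


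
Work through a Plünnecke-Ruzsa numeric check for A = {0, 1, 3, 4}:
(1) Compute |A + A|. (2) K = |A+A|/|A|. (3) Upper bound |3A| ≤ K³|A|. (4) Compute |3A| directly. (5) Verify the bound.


|A| = 4.
Step 1: Compute A + A by enumerating all 16 pairs.
A + A = {0, 1, 2, 3, 4, 5, 6, 7, 8}, so |A + A| = 9.
Step 2: Doubling constant K = |A + A|/|A| = 9/4 = 9/4 ≈ 2.2500.
Step 3: Plünnecke-Ruzsa gives |3A| ≤ K³·|A| = (2.2500)³ · 4 ≈ 45.5625.
Step 4: Compute 3A = A + A + A directly by enumerating all triples (a,b,c) ∈ A³; |3A| = 13.
Step 5: Check 13 ≤ 45.5625? Yes ✓.

K = 9/4, Plünnecke-Ruzsa bound K³|A| ≈ 45.5625, |3A| = 13, inequality holds.


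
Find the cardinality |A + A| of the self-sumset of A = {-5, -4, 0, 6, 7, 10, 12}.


A + A = {a + a' : a, a' ∈ A}; |A| = 7.
General bounds: 2|A| - 1 ≤ |A + A| ≤ |A|(|A|+1)/2, i.e. 13 ≤ |A + A| ≤ 28.
Lower bound 2|A|-1 is attained iff A is an arithmetic progression.
Enumerate sums a + a' for a ≤ a' (symmetric, so this suffices):
a = -5: -5+-5=-10, -5+-4=-9, -5+0=-5, -5+6=1, -5+7=2, -5+10=5, -5+12=7
a = -4: -4+-4=-8, -4+0=-4, -4+6=2, -4+7=3, -4+10=6, -4+12=8
a = 0: 0+0=0, 0+6=6, 0+7=7, 0+10=10, 0+12=12
a = 6: 6+6=12, 6+7=13, 6+10=16, 6+12=18
a = 7: 7+7=14, 7+10=17, 7+12=19
a = 10: 10+10=20, 10+12=22
a = 12: 12+12=24
Distinct sums: {-10, -9, -8, -5, -4, 0, 1, 2, 3, 5, 6, 7, 8, 10, 12, 13, 14, 16, 17, 18, 19, 20, 22, 24}
|A + A| = 24

|A + A| = 24


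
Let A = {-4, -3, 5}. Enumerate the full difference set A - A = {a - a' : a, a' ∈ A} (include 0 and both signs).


A - A = {a - a' : a, a' ∈ A}.
Compute a - a' for each ordered pair (a, a'):
a = -4: -4--4=0, -4--3=-1, -4-5=-9
a = -3: -3--4=1, -3--3=0, -3-5=-8
a = 5: 5--4=9, 5--3=8, 5-5=0
Collecting distinct values (and noting 0 appears from a-a):
A - A = {-9, -8, -1, 0, 1, 8, 9}
|A - A| = 7

A - A = {-9, -8, -1, 0, 1, 8, 9}


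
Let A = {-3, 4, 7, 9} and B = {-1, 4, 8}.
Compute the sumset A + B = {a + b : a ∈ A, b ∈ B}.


A + B = {a + b : a ∈ A, b ∈ B}.
Enumerate all |A|·|B| = 4·3 = 12 pairs (a, b) and collect distinct sums.
a = -3: -3+-1=-4, -3+4=1, -3+8=5
a = 4: 4+-1=3, 4+4=8, 4+8=12
a = 7: 7+-1=6, 7+4=11, 7+8=15
a = 9: 9+-1=8, 9+4=13, 9+8=17
Collecting distinct sums: A + B = {-4, 1, 3, 5, 6, 8, 11, 12, 13, 15, 17}
|A + B| = 11

A + B = {-4, 1, 3, 5, 6, 8, 11, 12, 13, 15, 17}


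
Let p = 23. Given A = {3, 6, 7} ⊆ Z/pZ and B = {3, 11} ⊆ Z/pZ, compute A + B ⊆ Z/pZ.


Work in Z/23Z: reduce every sum a + b modulo 23.
Enumerate all 6 pairs:
a = 3: 3+3=6, 3+11=14
a = 6: 6+3=9, 6+11=17
a = 7: 7+3=10, 7+11=18
Distinct residues collected: {6, 9, 10, 14, 17, 18}
|A + B| = 6 (out of 23 total residues).

A + B = {6, 9, 10, 14, 17, 18}


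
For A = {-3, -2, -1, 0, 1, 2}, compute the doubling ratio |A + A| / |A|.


|A| = 6.
Compute A + A by enumerating all 36 pairs.
A + A = {-6, -5, -4, -3, -2, -1, 0, 1, 2, 3, 4}, so |A + A| = 11.
K = |A + A| / |A| = 11/6 (already in lowest terms) ≈ 1.8333.
Reference: AP of size 6 gives K = 11/6 ≈ 1.8333; a fully generic set of size 6 gives K ≈ 3.5000.

|A| = 6, |A + A| = 11, K = 11/6.


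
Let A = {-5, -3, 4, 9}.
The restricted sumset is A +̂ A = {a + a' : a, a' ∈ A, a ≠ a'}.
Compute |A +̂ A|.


Restricted sumset: A +̂ A = {a + a' : a ∈ A, a' ∈ A, a ≠ a'}.
Equivalently, take A + A and drop any sum 2a that is achievable ONLY as a + a for a ∈ A (i.e. sums representable only with equal summands).
Enumerate pairs (a, a') with a < a' (symmetric, so each unordered pair gives one sum; this covers all a ≠ a'):
  -5 + -3 = -8
  -5 + 4 = -1
  -5 + 9 = 4
  -3 + 4 = 1
  -3 + 9 = 6
  4 + 9 = 13
Collected distinct sums: {-8, -1, 1, 4, 6, 13}
|A +̂ A| = 6
(Reference bound: |A +̂ A| ≥ 2|A| - 3 for |A| ≥ 2, with |A| = 4 giving ≥ 5.)

|A +̂ A| = 6


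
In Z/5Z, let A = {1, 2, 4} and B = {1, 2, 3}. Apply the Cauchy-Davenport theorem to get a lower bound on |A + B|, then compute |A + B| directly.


Cauchy-Davenport: |A + B| ≥ min(p, |A| + |B| - 1) for A, B nonempty in Z/pZ.
|A| = 3, |B| = 3, p = 5.
CD lower bound = min(5, 3 + 3 - 1) = min(5, 5) = 5.
Compute A + B mod 5 directly:
a = 1: 1+1=2, 1+2=3, 1+3=4
a = 2: 2+1=3, 2+2=4, 2+3=0
a = 4: 4+1=0, 4+2=1, 4+3=2
A + B = {0, 1, 2, 3, 4}, so |A + B| = 5.
Verify: 5 ≥ 5? Yes ✓.

CD lower bound = 5, actual |A + B| = 5.


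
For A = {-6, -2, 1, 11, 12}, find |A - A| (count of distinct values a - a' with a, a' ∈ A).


A - A = {a - a' : a, a' ∈ A}; |A| = 5.
Bounds: 2|A|-1 ≤ |A - A| ≤ |A|² - |A| + 1, i.e. 9 ≤ |A - A| ≤ 21.
Note: 0 ∈ A - A always (from a - a). The set is symmetric: if d ∈ A - A then -d ∈ A - A.
Enumerate nonzero differences d = a - a' with a > a' (then include -d):
Positive differences: {1, 3, 4, 7, 10, 11, 13, 14, 17, 18}
Full difference set: {0} ∪ (positive diffs) ∪ (negative diffs).
|A - A| = 1 + 2·10 = 21 (matches direct enumeration: 21).

|A - A| = 21


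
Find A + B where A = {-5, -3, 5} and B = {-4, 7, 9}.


A + B = {a + b : a ∈ A, b ∈ B}.
Enumerate all |A|·|B| = 3·3 = 9 pairs (a, b) and collect distinct sums.
a = -5: -5+-4=-9, -5+7=2, -5+9=4
a = -3: -3+-4=-7, -3+7=4, -3+9=6
a = 5: 5+-4=1, 5+7=12, 5+9=14
Collecting distinct sums: A + B = {-9, -7, 1, 2, 4, 6, 12, 14}
|A + B| = 8

A + B = {-9, -7, 1, 2, 4, 6, 12, 14}


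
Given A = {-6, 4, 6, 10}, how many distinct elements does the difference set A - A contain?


A - A = {a - a' : a, a' ∈ A}; |A| = 4.
Bounds: 2|A|-1 ≤ |A - A| ≤ |A|² - |A| + 1, i.e. 7 ≤ |A - A| ≤ 13.
Note: 0 ∈ A - A always (from a - a). The set is symmetric: if d ∈ A - A then -d ∈ A - A.
Enumerate nonzero differences d = a - a' with a > a' (then include -d):
Positive differences: {2, 4, 6, 10, 12, 16}
Full difference set: {0} ∪ (positive diffs) ∪ (negative diffs).
|A - A| = 1 + 2·6 = 13 (matches direct enumeration: 13).

|A - A| = 13


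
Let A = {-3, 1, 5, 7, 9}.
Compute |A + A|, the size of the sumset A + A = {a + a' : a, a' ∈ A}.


A + A = {a + a' : a, a' ∈ A}; |A| = 5.
General bounds: 2|A| - 1 ≤ |A + A| ≤ |A|(|A|+1)/2, i.e. 9 ≤ |A + A| ≤ 15.
Lower bound 2|A|-1 is attained iff A is an arithmetic progression.
Enumerate sums a + a' for a ≤ a' (symmetric, so this suffices):
a = -3: -3+-3=-6, -3+1=-2, -3+5=2, -3+7=4, -3+9=6
a = 1: 1+1=2, 1+5=6, 1+7=8, 1+9=10
a = 5: 5+5=10, 5+7=12, 5+9=14
a = 7: 7+7=14, 7+9=16
a = 9: 9+9=18
Distinct sums: {-6, -2, 2, 4, 6, 8, 10, 12, 14, 16, 18}
|A + A| = 11

|A + A| = 11


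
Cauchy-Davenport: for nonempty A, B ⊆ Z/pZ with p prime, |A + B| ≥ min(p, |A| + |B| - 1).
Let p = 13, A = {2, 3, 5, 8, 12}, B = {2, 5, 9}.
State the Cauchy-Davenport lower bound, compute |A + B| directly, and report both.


Cauchy-Davenport: |A + B| ≥ min(p, |A| + |B| - 1) for A, B nonempty in Z/pZ.
|A| = 5, |B| = 3, p = 13.
CD lower bound = min(13, 5 + 3 - 1) = min(13, 7) = 7.
Compute A + B mod 13 directly:
a = 2: 2+2=4, 2+5=7, 2+9=11
a = 3: 3+2=5, 3+5=8, 3+9=12
a = 5: 5+2=7, 5+5=10, 5+9=1
a = 8: 8+2=10, 8+5=0, 8+9=4
a = 12: 12+2=1, 12+5=4, 12+9=8
A + B = {0, 1, 4, 5, 7, 8, 10, 11, 12}, so |A + B| = 9.
Verify: 9 ≥ 7? Yes ✓.

CD lower bound = 7, actual |A + B| = 9.


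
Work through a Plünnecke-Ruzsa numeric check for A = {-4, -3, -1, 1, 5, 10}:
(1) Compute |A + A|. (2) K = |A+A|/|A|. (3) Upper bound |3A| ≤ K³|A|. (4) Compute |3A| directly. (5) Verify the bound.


|A| = 6.
Step 1: Compute A + A by enumerating all 36 pairs.
A + A = {-8, -7, -6, -5, -4, -3, -2, 0, 1, 2, 4, 6, 7, 9, 10, 11, 15, 20}, so |A + A| = 18.
Step 2: Doubling constant K = |A + A|/|A| = 18/6 = 18/6 ≈ 3.0000.
Step 3: Plünnecke-Ruzsa gives |3A| ≤ K³·|A| = (3.0000)³ · 6 ≈ 162.0000.
Step 4: Compute 3A = A + A + A directly by enumerating all triples (a,b,c) ∈ A³; |3A| = 34.
Step 5: Check 34 ≤ 162.0000? Yes ✓.

K = 18/6, Plünnecke-Ruzsa bound K³|A| ≈ 162.0000, |3A| = 34, inequality holds.


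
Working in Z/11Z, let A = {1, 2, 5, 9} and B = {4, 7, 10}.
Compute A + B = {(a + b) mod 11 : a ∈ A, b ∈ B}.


Work in Z/11Z: reduce every sum a + b modulo 11.
Enumerate all 12 pairs:
a = 1: 1+4=5, 1+7=8, 1+10=0
a = 2: 2+4=6, 2+7=9, 2+10=1
a = 5: 5+4=9, 5+7=1, 5+10=4
a = 9: 9+4=2, 9+7=5, 9+10=8
Distinct residues collected: {0, 1, 2, 4, 5, 6, 8, 9}
|A + B| = 8 (out of 11 total residues).

A + B = {0, 1, 2, 4, 5, 6, 8, 9}


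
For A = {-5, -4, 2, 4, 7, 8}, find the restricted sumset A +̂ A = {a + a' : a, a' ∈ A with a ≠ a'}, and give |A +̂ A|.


Restricted sumset: A +̂ A = {a + a' : a ∈ A, a' ∈ A, a ≠ a'}.
Equivalently, take A + A and drop any sum 2a that is achievable ONLY as a + a for a ∈ A (i.e. sums representable only with equal summands).
Enumerate pairs (a, a') with a < a' (symmetric, so each unordered pair gives one sum; this covers all a ≠ a'):
  -5 + -4 = -9
  -5 + 2 = -3
  -5 + 4 = -1
  -5 + 7 = 2
  -5 + 8 = 3
  -4 + 2 = -2
  -4 + 4 = 0
  -4 + 7 = 3
  -4 + 8 = 4
  2 + 4 = 6
  2 + 7 = 9
  2 + 8 = 10
  4 + 7 = 11
  4 + 8 = 12
  7 + 8 = 15
Collected distinct sums: {-9, -3, -2, -1, 0, 2, 3, 4, 6, 9, 10, 11, 12, 15}
|A +̂ A| = 14
(Reference bound: |A +̂ A| ≥ 2|A| - 3 for |A| ≥ 2, with |A| = 6 giving ≥ 9.)

|A +̂ A| = 14


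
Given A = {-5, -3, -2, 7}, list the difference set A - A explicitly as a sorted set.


A - A = {a - a' : a, a' ∈ A}.
Compute a - a' for each ordered pair (a, a'):
a = -5: -5--5=0, -5--3=-2, -5--2=-3, -5-7=-12
a = -3: -3--5=2, -3--3=0, -3--2=-1, -3-7=-10
a = -2: -2--5=3, -2--3=1, -2--2=0, -2-7=-9
a = 7: 7--5=12, 7--3=10, 7--2=9, 7-7=0
Collecting distinct values (and noting 0 appears from a-a):
A - A = {-12, -10, -9, -3, -2, -1, 0, 1, 2, 3, 9, 10, 12}
|A - A| = 13

A - A = {-12, -10, -9, -3, -2, -1, 0, 1, 2, 3, 9, 10, 12}


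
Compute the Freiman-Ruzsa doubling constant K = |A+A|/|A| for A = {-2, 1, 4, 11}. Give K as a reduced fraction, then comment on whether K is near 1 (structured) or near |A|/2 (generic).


|A| = 4.
Compute A + A by enumerating all 16 pairs.
A + A = {-4, -1, 2, 5, 8, 9, 12, 15, 22}, so |A + A| = 9.
K = |A + A| / |A| = 9/4 (already in lowest terms) ≈ 2.2500.
Reference: AP of size 4 gives K = 7/4 ≈ 1.7500; a fully generic set of size 4 gives K ≈ 2.5000.

|A| = 4, |A + A| = 9, K = 9/4.


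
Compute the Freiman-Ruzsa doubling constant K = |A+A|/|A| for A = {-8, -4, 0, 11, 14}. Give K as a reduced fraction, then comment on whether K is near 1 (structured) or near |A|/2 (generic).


|A| = 5.
Compute A + A by enumerating all 25 pairs.
A + A = {-16, -12, -8, -4, 0, 3, 6, 7, 10, 11, 14, 22, 25, 28}, so |A + A| = 14.
K = |A + A| / |A| = 14/5 (already in lowest terms) ≈ 2.8000.
Reference: AP of size 5 gives K = 9/5 ≈ 1.8000; a fully generic set of size 5 gives K ≈ 3.0000.

|A| = 5, |A + A| = 14, K = 14/5.


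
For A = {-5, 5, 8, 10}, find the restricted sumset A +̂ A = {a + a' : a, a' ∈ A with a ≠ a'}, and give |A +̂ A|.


Restricted sumset: A +̂ A = {a + a' : a ∈ A, a' ∈ A, a ≠ a'}.
Equivalently, take A + A and drop any sum 2a that is achievable ONLY as a + a for a ∈ A (i.e. sums representable only with equal summands).
Enumerate pairs (a, a') with a < a' (symmetric, so each unordered pair gives one sum; this covers all a ≠ a'):
  -5 + 5 = 0
  -5 + 8 = 3
  -5 + 10 = 5
  5 + 8 = 13
  5 + 10 = 15
  8 + 10 = 18
Collected distinct sums: {0, 3, 5, 13, 15, 18}
|A +̂ A| = 6
(Reference bound: |A +̂ A| ≥ 2|A| - 3 for |A| ≥ 2, with |A| = 4 giving ≥ 5.)

|A +̂ A| = 6


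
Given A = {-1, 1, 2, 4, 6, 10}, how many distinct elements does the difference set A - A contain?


A - A = {a - a' : a, a' ∈ A}; |A| = 6.
Bounds: 2|A|-1 ≤ |A - A| ≤ |A|² - |A| + 1, i.e. 11 ≤ |A - A| ≤ 31.
Note: 0 ∈ A - A always (from a - a). The set is symmetric: if d ∈ A - A then -d ∈ A - A.
Enumerate nonzero differences d = a - a' with a > a' (then include -d):
Positive differences: {1, 2, 3, 4, 5, 6, 7, 8, 9, 11}
Full difference set: {0} ∪ (positive diffs) ∪ (negative diffs).
|A - A| = 1 + 2·10 = 21 (matches direct enumeration: 21).

|A - A| = 21


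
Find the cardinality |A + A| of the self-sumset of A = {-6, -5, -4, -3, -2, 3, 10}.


A + A = {a + a' : a, a' ∈ A}; |A| = 7.
General bounds: 2|A| - 1 ≤ |A + A| ≤ |A|(|A|+1)/2, i.e. 13 ≤ |A + A| ≤ 28.
Lower bound 2|A|-1 is attained iff A is an arithmetic progression.
Enumerate sums a + a' for a ≤ a' (symmetric, so this suffices):
a = -6: -6+-6=-12, -6+-5=-11, -6+-4=-10, -6+-3=-9, -6+-2=-8, -6+3=-3, -6+10=4
a = -5: -5+-5=-10, -5+-4=-9, -5+-3=-8, -5+-2=-7, -5+3=-2, -5+10=5
a = -4: -4+-4=-8, -4+-3=-7, -4+-2=-6, -4+3=-1, -4+10=6
a = -3: -3+-3=-6, -3+-2=-5, -3+3=0, -3+10=7
a = -2: -2+-2=-4, -2+3=1, -2+10=8
a = 3: 3+3=6, 3+10=13
a = 10: 10+10=20
Distinct sums: {-12, -11, -10, -9, -8, -7, -6, -5, -4, -3, -2, -1, 0, 1, 4, 5, 6, 7, 8, 13, 20}
|A + A| = 21

|A + A| = 21


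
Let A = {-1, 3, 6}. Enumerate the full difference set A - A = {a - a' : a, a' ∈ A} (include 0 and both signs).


A - A = {a - a' : a, a' ∈ A}.
Compute a - a' for each ordered pair (a, a'):
a = -1: -1--1=0, -1-3=-4, -1-6=-7
a = 3: 3--1=4, 3-3=0, 3-6=-3
a = 6: 6--1=7, 6-3=3, 6-6=0
Collecting distinct values (and noting 0 appears from a-a):
A - A = {-7, -4, -3, 0, 3, 4, 7}
|A - A| = 7

A - A = {-7, -4, -3, 0, 3, 4, 7}


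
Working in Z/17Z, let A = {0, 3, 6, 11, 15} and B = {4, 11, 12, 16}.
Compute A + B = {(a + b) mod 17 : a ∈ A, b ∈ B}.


Work in Z/17Z: reduce every sum a + b modulo 17.
Enumerate all 20 pairs:
a = 0: 0+4=4, 0+11=11, 0+12=12, 0+16=16
a = 3: 3+4=7, 3+11=14, 3+12=15, 3+16=2
a = 6: 6+4=10, 6+11=0, 6+12=1, 6+16=5
a = 11: 11+4=15, 11+11=5, 11+12=6, 11+16=10
a = 15: 15+4=2, 15+11=9, 15+12=10, 15+16=14
Distinct residues collected: {0, 1, 2, 4, 5, 6, 7, 9, 10, 11, 12, 14, 15, 16}
|A + B| = 14 (out of 17 total residues).

A + B = {0, 1, 2, 4, 5, 6, 7, 9, 10, 11, 12, 14, 15, 16}


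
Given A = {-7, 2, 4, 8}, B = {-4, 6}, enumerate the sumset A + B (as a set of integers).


A + B = {a + b : a ∈ A, b ∈ B}.
Enumerate all |A|·|B| = 4·2 = 8 pairs (a, b) and collect distinct sums.
a = -7: -7+-4=-11, -7+6=-1
a = 2: 2+-4=-2, 2+6=8
a = 4: 4+-4=0, 4+6=10
a = 8: 8+-4=4, 8+6=14
Collecting distinct sums: A + B = {-11, -2, -1, 0, 4, 8, 10, 14}
|A + B| = 8

A + B = {-11, -2, -1, 0, 4, 8, 10, 14}


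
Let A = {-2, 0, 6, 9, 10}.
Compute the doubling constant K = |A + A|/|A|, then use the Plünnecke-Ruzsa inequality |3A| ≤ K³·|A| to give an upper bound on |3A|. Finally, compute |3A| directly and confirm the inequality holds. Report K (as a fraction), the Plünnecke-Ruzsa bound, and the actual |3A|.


|A| = 5.
Step 1: Compute A + A by enumerating all 25 pairs.
A + A = {-4, -2, 0, 4, 6, 7, 8, 9, 10, 12, 15, 16, 18, 19, 20}, so |A + A| = 15.
Step 2: Doubling constant K = |A + A|/|A| = 15/5 = 15/5 ≈ 3.0000.
Step 3: Plünnecke-Ruzsa gives |3A| ≤ K³·|A| = (3.0000)³ · 5 ≈ 135.0000.
Step 4: Compute 3A = A + A + A directly by enumerating all triples (a,b,c) ∈ A³; |3A| = 30.
Step 5: Check 30 ≤ 135.0000? Yes ✓.

K = 15/5, Plünnecke-Ruzsa bound K³|A| ≈ 135.0000, |3A| = 30, inequality holds.


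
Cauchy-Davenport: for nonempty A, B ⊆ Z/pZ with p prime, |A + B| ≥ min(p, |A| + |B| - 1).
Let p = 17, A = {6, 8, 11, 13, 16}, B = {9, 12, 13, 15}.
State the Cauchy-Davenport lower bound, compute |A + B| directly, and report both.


Cauchy-Davenport: |A + B| ≥ min(p, |A| + |B| - 1) for A, B nonempty in Z/pZ.
|A| = 5, |B| = 4, p = 17.
CD lower bound = min(17, 5 + 4 - 1) = min(17, 8) = 8.
Compute A + B mod 17 directly:
a = 6: 6+9=15, 6+12=1, 6+13=2, 6+15=4
a = 8: 8+9=0, 8+12=3, 8+13=4, 8+15=6
a = 11: 11+9=3, 11+12=6, 11+13=7, 11+15=9
a = 13: 13+9=5, 13+12=8, 13+13=9, 13+15=11
a = 16: 16+9=8, 16+12=11, 16+13=12, 16+15=14
A + B = {0, 1, 2, 3, 4, 5, 6, 7, 8, 9, 11, 12, 14, 15}, so |A + B| = 14.
Verify: 14 ≥ 8? Yes ✓.

CD lower bound = 8, actual |A + B| = 14.


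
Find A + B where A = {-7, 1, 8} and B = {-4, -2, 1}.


A + B = {a + b : a ∈ A, b ∈ B}.
Enumerate all |A|·|B| = 3·3 = 9 pairs (a, b) and collect distinct sums.
a = -7: -7+-4=-11, -7+-2=-9, -7+1=-6
a = 1: 1+-4=-3, 1+-2=-1, 1+1=2
a = 8: 8+-4=4, 8+-2=6, 8+1=9
Collecting distinct sums: A + B = {-11, -9, -6, -3, -1, 2, 4, 6, 9}
|A + B| = 9

A + B = {-11, -9, -6, -3, -1, 2, 4, 6, 9}


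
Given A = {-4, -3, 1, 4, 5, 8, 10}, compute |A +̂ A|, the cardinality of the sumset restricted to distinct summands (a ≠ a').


Restricted sumset: A +̂ A = {a + a' : a ∈ A, a' ∈ A, a ≠ a'}.
Equivalently, take A + A and drop any sum 2a that is achievable ONLY as a + a for a ∈ A (i.e. sums representable only with equal summands).
Enumerate pairs (a, a') with a < a' (symmetric, so each unordered pair gives one sum; this covers all a ≠ a'):
  -4 + -3 = -7
  -4 + 1 = -3
  -4 + 4 = 0
  -4 + 5 = 1
  -4 + 8 = 4
  -4 + 10 = 6
  -3 + 1 = -2
  -3 + 4 = 1
  -3 + 5 = 2
  -3 + 8 = 5
  -3 + 10 = 7
  1 + 4 = 5
  1 + 5 = 6
  1 + 8 = 9
  1 + 10 = 11
  4 + 5 = 9
  4 + 8 = 12
  4 + 10 = 14
  5 + 8 = 13
  5 + 10 = 15
  8 + 10 = 18
Collected distinct sums: {-7, -3, -2, 0, 1, 2, 4, 5, 6, 7, 9, 11, 12, 13, 14, 15, 18}
|A +̂ A| = 17
(Reference bound: |A +̂ A| ≥ 2|A| - 3 for |A| ≥ 2, with |A| = 7 giving ≥ 11.)

|A +̂ A| = 17


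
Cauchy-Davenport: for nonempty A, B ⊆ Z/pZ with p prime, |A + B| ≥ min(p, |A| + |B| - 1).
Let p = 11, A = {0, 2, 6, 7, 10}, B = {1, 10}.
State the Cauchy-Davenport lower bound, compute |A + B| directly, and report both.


Cauchy-Davenport: |A + B| ≥ min(p, |A| + |B| - 1) for A, B nonempty in Z/pZ.
|A| = 5, |B| = 2, p = 11.
CD lower bound = min(11, 5 + 2 - 1) = min(11, 6) = 6.
Compute A + B mod 11 directly:
a = 0: 0+1=1, 0+10=10
a = 2: 2+1=3, 2+10=1
a = 6: 6+1=7, 6+10=5
a = 7: 7+1=8, 7+10=6
a = 10: 10+1=0, 10+10=9
A + B = {0, 1, 3, 5, 6, 7, 8, 9, 10}, so |A + B| = 9.
Verify: 9 ≥ 6? Yes ✓.

CD lower bound = 6, actual |A + B| = 9.


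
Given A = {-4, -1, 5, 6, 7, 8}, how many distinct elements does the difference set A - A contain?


A - A = {a - a' : a, a' ∈ A}; |A| = 6.
Bounds: 2|A|-1 ≤ |A - A| ≤ |A|² - |A| + 1, i.e. 11 ≤ |A - A| ≤ 31.
Note: 0 ∈ A - A always (from a - a). The set is symmetric: if d ∈ A - A then -d ∈ A - A.
Enumerate nonzero differences d = a - a' with a > a' (then include -d):
Positive differences: {1, 2, 3, 6, 7, 8, 9, 10, 11, 12}
Full difference set: {0} ∪ (positive diffs) ∪ (negative diffs).
|A - A| = 1 + 2·10 = 21 (matches direct enumeration: 21).

|A - A| = 21


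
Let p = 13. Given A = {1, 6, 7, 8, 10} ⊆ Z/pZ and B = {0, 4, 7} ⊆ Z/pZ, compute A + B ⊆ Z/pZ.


Work in Z/13Z: reduce every sum a + b modulo 13.
Enumerate all 15 pairs:
a = 1: 1+0=1, 1+4=5, 1+7=8
a = 6: 6+0=6, 6+4=10, 6+7=0
a = 7: 7+0=7, 7+4=11, 7+7=1
a = 8: 8+0=8, 8+4=12, 8+7=2
a = 10: 10+0=10, 10+4=1, 10+7=4
Distinct residues collected: {0, 1, 2, 4, 5, 6, 7, 8, 10, 11, 12}
|A + B| = 11 (out of 13 total residues).

A + B = {0, 1, 2, 4, 5, 6, 7, 8, 10, 11, 12}


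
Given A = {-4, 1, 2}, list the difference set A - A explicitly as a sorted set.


A - A = {a - a' : a, a' ∈ A}.
Compute a - a' for each ordered pair (a, a'):
a = -4: -4--4=0, -4-1=-5, -4-2=-6
a = 1: 1--4=5, 1-1=0, 1-2=-1
a = 2: 2--4=6, 2-1=1, 2-2=0
Collecting distinct values (and noting 0 appears from a-a):
A - A = {-6, -5, -1, 0, 1, 5, 6}
|A - A| = 7

A - A = {-6, -5, -1, 0, 1, 5, 6}


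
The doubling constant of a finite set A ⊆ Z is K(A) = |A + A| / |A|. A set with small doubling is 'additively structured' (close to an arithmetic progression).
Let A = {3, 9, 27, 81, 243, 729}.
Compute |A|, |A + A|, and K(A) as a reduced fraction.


|A| = 6.
Compute A + A by enumerating all 36 pairs.
A + A = {6, 12, 18, 30, 36, 54, 84, 90, 108, 162, 246, 252, 270, 324, 486, 732, 738, 756, 810, 972, 1458}, so |A + A| = 21.
K = |A + A| / |A| = 21/6 = 7/2 ≈ 3.5000.
Reference: AP of size 6 gives K = 11/6 ≈ 1.8333; a fully generic set of size 6 gives K ≈ 3.5000.

|A| = 6, |A + A| = 21, K = 21/6 = 7/2.


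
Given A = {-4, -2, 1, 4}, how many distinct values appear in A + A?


A + A = {a + a' : a, a' ∈ A}; |A| = 4.
General bounds: 2|A| - 1 ≤ |A + A| ≤ |A|(|A|+1)/2, i.e. 7 ≤ |A + A| ≤ 10.
Lower bound 2|A|-1 is attained iff A is an arithmetic progression.
Enumerate sums a + a' for a ≤ a' (symmetric, so this suffices):
a = -4: -4+-4=-8, -4+-2=-6, -4+1=-3, -4+4=0
a = -2: -2+-2=-4, -2+1=-1, -2+4=2
a = 1: 1+1=2, 1+4=5
a = 4: 4+4=8
Distinct sums: {-8, -6, -4, -3, -1, 0, 2, 5, 8}
|A + A| = 9

|A + A| = 9


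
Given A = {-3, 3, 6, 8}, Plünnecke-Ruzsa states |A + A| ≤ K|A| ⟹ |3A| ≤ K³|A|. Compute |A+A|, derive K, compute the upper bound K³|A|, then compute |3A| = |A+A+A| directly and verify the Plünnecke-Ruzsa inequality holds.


|A| = 4.
Step 1: Compute A + A by enumerating all 16 pairs.
A + A = {-6, 0, 3, 5, 6, 9, 11, 12, 14, 16}, so |A + A| = 10.
Step 2: Doubling constant K = |A + A|/|A| = 10/4 = 10/4 ≈ 2.5000.
Step 3: Plünnecke-Ruzsa gives |3A| ≤ K³·|A| = (2.5000)³ · 4 ≈ 62.5000.
Step 4: Compute 3A = A + A + A directly by enumerating all triples (a,b,c) ∈ A³; |3A| = 19.
Step 5: Check 19 ≤ 62.5000? Yes ✓.

K = 10/4, Plünnecke-Ruzsa bound K³|A| ≈ 62.5000, |3A| = 19, inequality holds.


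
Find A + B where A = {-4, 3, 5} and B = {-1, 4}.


A + B = {a + b : a ∈ A, b ∈ B}.
Enumerate all |A|·|B| = 3·2 = 6 pairs (a, b) and collect distinct sums.
a = -4: -4+-1=-5, -4+4=0
a = 3: 3+-1=2, 3+4=7
a = 5: 5+-1=4, 5+4=9
Collecting distinct sums: A + B = {-5, 0, 2, 4, 7, 9}
|A + B| = 6

A + B = {-5, 0, 2, 4, 7, 9}


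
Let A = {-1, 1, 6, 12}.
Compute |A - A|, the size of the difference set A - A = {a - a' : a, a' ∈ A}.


A - A = {a - a' : a, a' ∈ A}; |A| = 4.
Bounds: 2|A|-1 ≤ |A - A| ≤ |A|² - |A| + 1, i.e. 7 ≤ |A - A| ≤ 13.
Note: 0 ∈ A - A always (from a - a). The set is symmetric: if d ∈ A - A then -d ∈ A - A.
Enumerate nonzero differences d = a - a' with a > a' (then include -d):
Positive differences: {2, 5, 6, 7, 11, 13}
Full difference set: {0} ∪ (positive diffs) ∪ (negative diffs).
|A - A| = 1 + 2·6 = 13 (matches direct enumeration: 13).

|A - A| = 13


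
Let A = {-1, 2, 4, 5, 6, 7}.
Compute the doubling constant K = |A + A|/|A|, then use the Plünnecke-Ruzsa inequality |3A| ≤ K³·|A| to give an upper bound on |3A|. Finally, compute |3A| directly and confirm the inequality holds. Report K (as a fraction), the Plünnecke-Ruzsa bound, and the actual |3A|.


|A| = 6.
Step 1: Compute A + A by enumerating all 36 pairs.
A + A = {-2, 1, 3, 4, 5, 6, 7, 8, 9, 10, 11, 12, 13, 14}, so |A + A| = 14.
Step 2: Doubling constant K = |A + A|/|A| = 14/6 = 14/6 ≈ 2.3333.
Step 3: Plünnecke-Ruzsa gives |3A| ≤ K³·|A| = (2.3333)³ · 6 ≈ 76.2222.
Step 4: Compute 3A = A + A + A directly by enumerating all triples (a,b,c) ∈ A³; |3A| = 22.
Step 5: Check 22 ≤ 76.2222? Yes ✓.

K = 14/6, Plünnecke-Ruzsa bound K³|A| ≈ 76.2222, |3A| = 22, inequality holds.


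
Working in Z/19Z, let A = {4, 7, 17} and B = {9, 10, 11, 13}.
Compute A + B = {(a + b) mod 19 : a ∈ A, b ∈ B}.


Work in Z/19Z: reduce every sum a + b modulo 19.
Enumerate all 12 pairs:
a = 4: 4+9=13, 4+10=14, 4+11=15, 4+13=17
a = 7: 7+9=16, 7+10=17, 7+11=18, 7+13=1
a = 17: 17+9=7, 17+10=8, 17+11=9, 17+13=11
Distinct residues collected: {1, 7, 8, 9, 11, 13, 14, 15, 16, 17, 18}
|A + B| = 11 (out of 19 total residues).

A + B = {1, 7, 8, 9, 11, 13, 14, 15, 16, 17, 18}


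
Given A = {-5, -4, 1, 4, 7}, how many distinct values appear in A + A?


A + A = {a + a' : a, a' ∈ A}; |A| = 5.
General bounds: 2|A| - 1 ≤ |A + A| ≤ |A|(|A|+1)/2, i.e. 9 ≤ |A + A| ≤ 15.
Lower bound 2|A|-1 is attained iff A is an arithmetic progression.
Enumerate sums a + a' for a ≤ a' (symmetric, so this suffices):
a = -5: -5+-5=-10, -5+-4=-9, -5+1=-4, -5+4=-1, -5+7=2
a = -4: -4+-4=-8, -4+1=-3, -4+4=0, -4+7=3
a = 1: 1+1=2, 1+4=5, 1+7=8
a = 4: 4+4=8, 4+7=11
a = 7: 7+7=14
Distinct sums: {-10, -9, -8, -4, -3, -1, 0, 2, 3, 5, 8, 11, 14}
|A + A| = 13

|A + A| = 13


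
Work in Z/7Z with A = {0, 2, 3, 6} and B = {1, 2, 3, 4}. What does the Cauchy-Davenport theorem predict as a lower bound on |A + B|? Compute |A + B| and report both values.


Cauchy-Davenport: |A + B| ≥ min(p, |A| + |B| - 1) for A, B nonempty in Z/pZ.
|A| = 4, |B| = 4, p = 7.
CD lower bound = min(7, 4 + 4 - 1) = min(7, 7) = 7.
Compute A + B mod 7 directly:
a = 0: 0+1=1, 0+2=2, 0+3=3, 0+4=4
a = 2: 2+1=3, 2+2=4, 2+3=5, 2+4=6
a = 3: 3+1=4, 3+2=5, 3+3=6, 3+4=0
a = 6: 6+1=0, 6+2=1, 6+3=2, 6+4=3
A + B = {0, 1, 2, 3, 4, 5, 6}, so |A + B| = 7.
Verify: 7 ≥ 7? Yes ✓.

CD lower bound = 7, actual |A + B| = 7.


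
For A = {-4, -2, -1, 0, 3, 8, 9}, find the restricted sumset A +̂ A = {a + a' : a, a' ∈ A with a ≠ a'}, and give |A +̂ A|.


Restricted sumset: A +̂ A = {a + a' : a ∈ A, a' ∈ A, a ≠ a'}.
Equivalently, take A + A and drop any sum 2a that is achievable ONLY as a + a for a ∈ A (i.e. sums representable only with equal summands).
Enumerate pairs (a, a') with a < a' (symmetric, so each unordered pair gives one sum; this covers all a ≠ a'):
  -4 + -2 = -6
  -4 + -1 = -5
  -4 + 0 = -4
  -4 + 3 = -1
  -4 + 8 = 4
  -4 + 9 = 5
  -2 + -1 = -3
  -2 + 0 = -2
  -2 + 3 = 1
  -2 + 8 = 6
  -2 + 9 = 7
  -1 + 0 = -1
  -1 + 3 = 2
  -1 + 8 = 7
  -1 + 9 = 8
  0 + 3 = 3
  0 + 8 = 8
  0 + 9 = 9
  3 + 8 = 11
  3 + 9 = 12
  8 + 9 = 17
Collected distinct sums: {-6, -5, -4, -3, -2, -1, 1, 2, 3, 4, 5, 6, 7, 8, 9, 11, 12, 17}
|A +̂ A| = 18
(Reference bound: |A +̂ A| ≥ 2|A| - 3 for |A| ≥ 2, with |A| = 7 giving ≥ 11.)

|A +̂ A| = 18


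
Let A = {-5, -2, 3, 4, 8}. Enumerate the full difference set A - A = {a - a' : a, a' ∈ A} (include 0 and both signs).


A - A = {a - a' : a, a' ∈ A}.
Compute a - a' for each ordered pair (a, a'):
a = -5: -5--5=0, -5--2=-3, -5-3=-8, -5-4=-9, -5-8=-13
a = -2: -2--5=3, -2--2=0, -2-3=-5, -2-4=-6, -2-8=-10
a = 3: 3--5=8, 3--2=5, 3-3=0, 3-4=-1, 3-8=-5
a = 4: 4--5=9, 4--2=6, 4-3=1, 4-4=0, 4-8=-4
a = 8: 8--5=13, 8--2=10, 8-3=5, 8-4=4, 8-8=0
Collecting distinct values (and noting 0 appears from a-a):
A - A = {-13, -10, -9, -8, -6, -5, -4, -3, -1, 0, 1, 3, 4, 5, 6, 8, 9, 10, 13}
|A - A| = 19

A - A = {-13, -10, -9, -8, -6, -5, -4, -3, -1, 0, 1, 3, 4, 5, 6, 8, 9, 10, 13}


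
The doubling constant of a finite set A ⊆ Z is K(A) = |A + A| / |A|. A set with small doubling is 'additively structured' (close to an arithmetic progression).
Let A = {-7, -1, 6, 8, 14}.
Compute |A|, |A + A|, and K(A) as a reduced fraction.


|A| = 5.
Compute A + A by enumerating all 25 pairs.
A + A = {-14, -8, -2, -1, 1, 5, 7, 12, 13, 14, 16, 20, 22, 28}, so |A + A| = 14.
K = |A + A| / |A| = 14/5 (already in lowest terms) ≈ 2.8000.
Reference: AP of size 5 gives K = 9/5 ≈ 1.8000; a fully generic set of size 5 gives K ≈ 3.0000.

|A| = 5, |A + A| = 14, K = 14/5.


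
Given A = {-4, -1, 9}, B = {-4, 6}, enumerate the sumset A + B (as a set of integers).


A + B = {a + b : a ∈ A, b ∈ B}.
Enumerate all |A|·|B| = 3·2 = 6 pairs (a, b) and collect distinct sums.
a = -4: -4+-4=-8, -4+6=2
a = -1: -1+-4=-5, -1+6=5
a = 9: 9+-4=5, 9+6=15
Collecting distinct sums: A + B = {-8, -5, 2, 5, 15}
|A + B| = 5

A + B = {-8, -5, 2, 5, 15}


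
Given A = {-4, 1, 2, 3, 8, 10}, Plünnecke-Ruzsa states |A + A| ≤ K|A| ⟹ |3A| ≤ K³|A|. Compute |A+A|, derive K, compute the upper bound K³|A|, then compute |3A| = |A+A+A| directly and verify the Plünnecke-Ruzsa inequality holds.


|A| = 6.
Step 1: Compute A + A by enumerating all 36 pairs.
A + A = {-8, -3, -2, -1, 2, 3, 4, 5, 6, 9, 10, 11, 12, 13, 16, 18, 20}, so |A + A| = 17.
Step 2: Doubling constant K = |A + A|/|A| = 17/6 = 17/6 ≈ 2.8333.
Step 3: Plünnecke-Ruzsa gives |3A| ≤ K³·|A| = (2.8333)³ · 6 ≈ 136.4722.
Step 4: Compute 3A = A + A + A directly by enumerating all triples (a,b,c) ∈ A³; |3A| = 34.
Step 5: Check 34 ≤ 136.4722? Yes ✓.

K = 17/6, Plünnecke-Ruzsa bound K³|A| ≈ 136.4722, |3A| = 34, inequality holds.


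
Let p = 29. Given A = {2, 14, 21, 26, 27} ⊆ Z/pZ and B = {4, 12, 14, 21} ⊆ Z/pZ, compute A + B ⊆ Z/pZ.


Work in Z/29Z: reduce every sum a + b modulo 29.
Enumerate all 20 pairs:
a = 2: 2+4=6, 2+12=14, 2+14=16, 2+21=23
a = 14: 14+4=18, 14+12=26, 14+14=28, 14+21=6
a = 21: 21+4=25, 21+12=4, 21+14=6, 21+21=13
a = 26: 26+4=1, 26+12=9, 26+14=11, 26+21=18
a = 27: 27+4=2, 27+12=10, 27+14=12, 27+21=19
Distinct residues collected: {1, 2, 4, 6, 9, 10, 11, 12, 13, 14, 16, 18, 19, 23, 25, 26, 28}
|A + B| = 17 (out of 29 total residues).

A + B = {1, 2, 4, 6, 9, 10, 11, 12, 13, 14, 16, 18, 19, 23, 25, 26, 28}


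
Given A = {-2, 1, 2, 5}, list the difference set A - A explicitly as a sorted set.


A - A = {a - a' : a, a' ∈ A}.
Compute a - a' for each ordered pair (a, a'):
a = -2: -2--2=0, -2-1=-3, -2-2=-4, -2-5=-7
a = 1: 1--2=3, 1-1=0, 1-2=-1, 1-5=-4
a = 2: 2--2=4, 2-1=1, 2-2=0, 2-5=-3
a = 5: 5--2=7, 5-1=4, 5-2=3, 5-5=0
Collecting distinct values (and noting 0 appears from a-a):
A - A = {-7, -4, -3, -1, 0, 1, 3, 4, 7}
|A - A| = 9

A - A = {-7, -4, -3, -1, 0, 1, 3, 4, 7}


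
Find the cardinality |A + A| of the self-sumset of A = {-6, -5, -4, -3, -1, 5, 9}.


A + A = {a + a' : a, a' ∈ A}; |A| = 7.
General bounds: 2|A| - 1 ≤ |A + A| ≤ |A|(|A|+1)/2, i.e. 13 ≤ |A + A| ≤ 28.
Lower bound 2|A|-1 is attained iff A is an arithmetic progression.
Enumerate sums a + a' for a ≤ a' (symmetric, so this suffices):
a = -6: -6+-6=-12, -6+-5=-11, -6+-4=-10, -6+-3=-9, -6+-1=-7, -6+5=-1, -6+9=3
a = -5: -5+-5=-10, -5+-4=-9, -5+-3=-8, -5+-1=-6, -5+5=0, -5+9=4
a = -4: -4+-4=-8, -4+-3=-7, -4+-1=-5, -4+5=1, -4+9=5
a = -3: -3+-3=-6, -3+-1=-4, -3+5=2, -3+9=6
a = -1: -1+-1=-2, -1+5=4, -1+9=8
a = 5: 5+5=10, 5+9=14
a = 9: 9+9=18
Distinct sums: {-12, -11, -10, -9, -8, -7, -6, -5, -4, -2, -1, 0, 1, 2, 3, 4, 5, 6, 8, 10, 14, 18}
|A + A| = 22

|A + A| = 22


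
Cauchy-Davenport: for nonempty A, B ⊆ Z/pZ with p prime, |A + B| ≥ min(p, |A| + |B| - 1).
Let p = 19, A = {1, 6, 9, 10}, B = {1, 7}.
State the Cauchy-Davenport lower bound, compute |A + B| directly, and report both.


Cauchy-Davenport: |A + B| ≥ min(p, |A| + |B| - 1) for A, B nonempty in Z/pZ.
|A| = 4, |B| = 2, p = 19.
CD lower bound = min(19, 4 + 2 - 1) = min(19, 5) = 5.
Compute A + B mod 19 directly:
a = 1: 1+1=2, 1+7=8
a = 6: 6+1=7, 6+7=13
a = 9: 9+1=10, 9+7=16
a = 10: 10+1=11, 10+7=17
A + B = {2, 7, 8, 10, 11, 13, 16, 17}, so |A + B| = 8.
Verify: 8 ≥ 5? Yes ✓.

CD lower bound = 5, actual |A + B| = 8.


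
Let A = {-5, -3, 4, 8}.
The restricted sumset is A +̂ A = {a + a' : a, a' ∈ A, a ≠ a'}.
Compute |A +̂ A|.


Restricted sumset: A +̂ A = {a + a' : a ∈ A, a' ∈ A, a ≠ a'}.
Equivalently, take A + A and drop any sum 2a that is achievable ONLY as a + a for a ∈ A (i.e. sums representable only with equal summands).
Enumerate pairs (a, a') with a < a' (symmetric, so each unordered pair gives one sum; this covers all a ≠ a'):
  -5 + -3 = -8
  -5 + 4 = -1
  -5 + 8 = 3
  -3 + 4 = 1
  -3 + 8 = 5
  4 + 8 = 12
Collected distinct sums: {-8, -1, 1, 3, 5, 12}
|A +̂ A| = 6
(Reference bound: |A +̂ A| ≥ 2|A| - 3 for |A| ≥ 2, with |A| = 4 giving ≥ 5.)

|A +̂ A| = 6


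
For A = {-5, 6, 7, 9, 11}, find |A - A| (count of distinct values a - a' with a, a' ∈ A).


A - A = {a - a' : a, a' ∈ A}; |A| = 5.
Bounds: 2|A|-1 ≤ |A - A| ≤ |A|² - |A| + 1, i.e. 9 ≤ |A - A| ≤ 21.
Note: 0 ∈ A - A always (from a - a). The set is symmetric: if d ∈ A - A then -d ∈ A - A.
Enumerate nonzero differences d = a - a' with a > a' (then include -d):
Positive differences: {1, 2, 3, 4, 5, 11, 12, 14, 16}
Full difference set: {0} ∪ (positive diffs) ∪ (negative diffs).
|A - A| = 1 + 2·9 = 19 (matches direct enumeration: 19).

|A - A| = 19


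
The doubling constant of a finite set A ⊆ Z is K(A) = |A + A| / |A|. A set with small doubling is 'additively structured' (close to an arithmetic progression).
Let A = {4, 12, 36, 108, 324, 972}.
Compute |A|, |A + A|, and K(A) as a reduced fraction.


|A| = 6.
Compute A + A by enumerating all 36 pairs.
A + A = {8, 16, 24, 40, 48, 72, 112, 120, 144, 216, 328, 336, 360, 432, 648, 976, 984, 1008, 1080, 1296, 1944}, so |A + A| = 21.
K = |A + A| / |A| = 21/6 = 7/2 ≈ 3.5000.
Reference: AP of size 6 gives K = 11/6 ≈ 1.8333; a fully generic set of size 6 gives K ≈ 3.5000.

|A| = 6, |A + A| = 21, K = 21/6 = 7/2.


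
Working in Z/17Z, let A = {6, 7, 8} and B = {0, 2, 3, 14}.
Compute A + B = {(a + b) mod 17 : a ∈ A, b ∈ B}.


Work in Z/17Z: reduce every sum a + b modulo 17.
Enumerate all 12 pairs:
a = 6: 6+0=6, 6+2=8, 6+3=9, 6+14=3
a = 7: 7+0=7, 7+2=9, 7+3=10, 7+14=4
a = 8: 8+0=8, 8+2=10, 8+3=11, 8+14=5
Distinct residues collected: {3, 4, 5, 6, 7, 8, 9, 10, 11}
|A + B| = 9 (out of 17 total residues).

A + B = {3, 4, 5, 6, 7, 8, 9, 10, 11}


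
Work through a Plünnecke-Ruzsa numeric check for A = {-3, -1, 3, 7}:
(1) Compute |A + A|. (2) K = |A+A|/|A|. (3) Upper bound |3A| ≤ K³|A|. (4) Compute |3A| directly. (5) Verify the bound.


|A| = 4.
Step 1: Compute A + A by enumerating all 16 pairs.
A + A = {-6, -4, -2, 0, 2, 4, 6, 10, 14}, so |A + A| = 9.
Step 2: Doubling constant K = |A + A|/|A| = 9/4 = 9/4 ≈ 2.2500.
Step 3: Plünnecke-Ruzsa gives |3A| ≤ K³·|A| = (2.2500)³ · 4 ≈ 45.5625.
Step 4: Compute 3A = A + A + A directly by enumerating all triples (a,b,c) ∈ A³; |3A| = 14.
Step 5: Check 14 ≤ 45.5625? Yes ✓.

K = 9/4, Plünnecke-Ruzsa bound K³|A| ≈ 45.5625, |3A| = 14, inequality holds.


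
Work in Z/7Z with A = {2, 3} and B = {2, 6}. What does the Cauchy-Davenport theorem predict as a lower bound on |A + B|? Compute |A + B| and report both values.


Cauchy-Davenport: |A + B| ≥ min(p, |A| + |B| - 1) for A, B nonempty in Z/pZ.
|A| = 2, |B| = 2, p = 7.
CD lower bound = min(7, 2 + 2 - 1) = min(7, 3) = 3.
Compute A + B mod 7 directly:
a = 2: 2+2=4, 2+6=1
a = 3: 3+2=5, 3+6=2
A + B = {1, 2, 4, 5}, so |A + B| = 4.
Verify: 4 ≥ 3? Yes ✓.

CD lower bound = 3, actual |A + B| = 4.


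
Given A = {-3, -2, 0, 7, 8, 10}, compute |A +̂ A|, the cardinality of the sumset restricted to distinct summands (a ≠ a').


Restricted sumset: A +̂ A = {a + a' : a ∈ A, a' ∈ A, a ≠ a'}.
Equivalently, take A + A and drop any sum 2a that is achievable ONLY as a + a for a ∈ A (i.e. sums representable only with equal summands).
Enumerate pairs (a, a') with a < a' (symmetric, so each unordered pair gives one sum; this covers all a ≠ a'):
  -3 + -2 = -5
  -3 + 0 = -3
  -3 + 7 = 4
  -3 + 8 = 5
  -3 + 10 = 7
  -2 + 0 = -2
  -2 + 7 = 5
  -2 + 8 = 6
  -2 + 10 = 8
  0 + 7 = 7
  0 + 8 = 8
  0 + 10 = 10
  7 + 8 = 15
  7 + 10 = 17
  8 + 10 = 18
Collected distinct sums: {-5, -3, -2, 4, 5, 6, 7, 8, 10, 15, 17, 18}
|A +̂ A| = 12
(Reference bound: |A +̂ A| ≥ 2|A| - 3 for |A| ≥ 2, with |A| = 6 giving ≥ 9.)

|A +̂ A| = 12


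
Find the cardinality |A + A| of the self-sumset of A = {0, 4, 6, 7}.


A + A = {a + a' : a, a' ∈ A}; |A| = 4.
General bounds: 2|A| - 1 ≤ |A + A| ≤ |A|(|A|+1)/2, i.e. 7 ≤ |A + A| ≤ 10.
Lower bound 2|A|-1 is attained iff A is an arithmetic progression.
Enumerate sums a + a' for a ≤ a' (symmetric, so this suffices):
a = 0: 0+0=0, 0+4=4, 0+6=6, 0+7=7
a = 4: 4+4=8, 4+6=10, 4+7=11
a = 6: 6+6=12, 6+7=13
a = 7: 7+7=14
Distinct sums: {0, 4, 6, 7, 8, 10, 11, 12, 13, 14}
|A + A| = 10

|A + A| = 10


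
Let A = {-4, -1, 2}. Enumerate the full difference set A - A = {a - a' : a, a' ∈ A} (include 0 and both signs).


A - A = {a - a' : a, a' ∈ A}.
Compute a - a' for each ordered pair (a, a'):
a = -4: -4--4=0, -4--1=-3, -4-2=-6
a = -1: -1--4=3, -1--1=0, -1-2=-3
a = 2: 2--4=6, 2--1=3, 2-2=0
Collecting distinct values (and noting 0 appears from a-a):
A - A = {-6, -3, 0, 3, 6}
|A - A| = 5

A - A = {-6, -3, 0, 3, 6}


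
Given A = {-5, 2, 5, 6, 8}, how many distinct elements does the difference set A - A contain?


A - A = {a - a' : a, a' ∈ A}; |A| = 5.
Bounds: 2|A|-1 ≤ |A - A| ≤ |A|² - |A| + 1, i.e. 9 ≤ |A - A| ≤ 21.
Note: 0 ∈ A - A always (from a - a). The set is symmetric: if d ∈ A - A then -d ∈ A - A.
Enumerate nonzero differences d = a - a' with a > a' (then include -d):
Positive differences: {1, 2, 3, 4, 6, 7, 10, 11, 13}
Full difference set: {0} ∪ (positive diffs) ∪ (negative diffs).
|A - A| = 1 + 2·9 = 19 (matches direct enumeration: 19).

|A - A| = 19


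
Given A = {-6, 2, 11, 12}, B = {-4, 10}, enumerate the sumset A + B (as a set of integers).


A + B = {a + b : a ∈ A, b ∈ B}.
Enumerate all |A|·|B| = 4·2 = 8 pairs (a, b) and collect distinct sums.
a = -6: -6+-4=-10, -6+10=4
a = 2: 2+-4=-2, 2+10=12
a = 11: 11+-4=7, 11+10=21
a = 12: 12+-4=8, 12+10=22
Collecting distinct sums: A + B = {-10, -2, 4, 7, 8, 12, 21, 22}
|A + B| = 8

A + B = {-10, -2, 4, 7, 8, 12, 21, 22}


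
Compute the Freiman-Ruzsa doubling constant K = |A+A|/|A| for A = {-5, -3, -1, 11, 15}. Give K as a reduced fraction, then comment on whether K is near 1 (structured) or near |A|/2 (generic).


|A| = 5.
Compute A + A by enumerating all 25 pairs.
A + A = {-10, -8, -6, -4, -2, 6, 8, 10, 12, 14, 22, 26, 30}, so |A + A| = 13.
K = |A + A| / |A| = 13/5 (already in lowest terms) ≈ 2.6000.
Reference: AP of size 5 gives K = 9/5 ≈ 1.8000; a fully generic set of size 5 gives K ≈ 3.0000.

|A| = 5, |A + A| = 13, K = 13/5.


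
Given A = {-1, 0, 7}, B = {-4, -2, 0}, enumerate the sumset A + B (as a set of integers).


A + B = {a + b : a ∈ A, b ∈ B}.
Enumerate all |A|·|B| = 3·3 = 9 pairs (a, b) and collect distinct sums.
a = -1: -1+-4=-5, -1+-2=-3, -1+0=-1
a = 0: 0+-4=-4, 0+-2=-2, 0+0=0
a = 7: 7+-4=3, 7+-2=5, 7+0=7
Collecting distinct sums: A + B = {-5, -4, -3, -2, -1, 0, 3, 5, 7}
|A + B| = 9

A + B = {-5, -4, -3, -2, -1, 0, 3, 5, 7}


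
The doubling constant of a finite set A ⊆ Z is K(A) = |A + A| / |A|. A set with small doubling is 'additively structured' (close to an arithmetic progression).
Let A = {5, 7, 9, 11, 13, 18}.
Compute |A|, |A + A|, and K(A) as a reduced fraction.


|A| = 6.
Compute A + A by enumerating all 36 pairs.
A + A = {10, 12, 14, 16, 18, 20, 22, 23, 24, 25, 26, 27, 29, 31, 36}, so |A + A| = 15.
K = |A + A| / |A| = 15/6 = 5/2 ≈ 2.5000.
Reference: AP of size 6 gives K = 11/6 ≈ 1.8333; a fully generic set of size 6 gives K ≈ 3.5000.

|A| = 6, |A + A| = 15, K = 15/6 = 5/2.


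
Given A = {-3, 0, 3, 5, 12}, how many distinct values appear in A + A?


A + A = {a + a' : a, a' ∈ A}; |A| = 5.
General bounds: 2|A| - 1 ≤ |A + A| ≤ |A|(|A|+1)/2, i.e. 9 ≤ |A + A| ≤ 15.
Lower bound 2|A|-1 is attained iff A is an arithmetic progression.
Enumerate sums a + a' for a ≤ a' (symmetric, so this suffices):
a = -3: -3+-3=-6, -3+0=-3, -3+3=0, -3+5=2, -3+12=9
a = 0: 0+0=0, 0+3=3, 0+5=5, 0+12=12
a = 3: 3+3=6, 3+5=8, 3+12=15
a = 5: 5+5=10, 5+12=17
a = 12: 12+12=24
Distinct sums: {-6, -3, 0, 2, 3, 5, 6, 8, 9, 10, 12, 15, 17, 24}
|A + A| = 14

|A + A| = 14


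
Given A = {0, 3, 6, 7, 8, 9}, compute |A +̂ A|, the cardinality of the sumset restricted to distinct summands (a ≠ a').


Restricted sumset: A +̂ A = {a + a' : a ∈ A, a' ∈ A, a ≠ a'}.
Equivalently, take A + A and drop any sum 2a that is achievable ONLY as a + a for a ∈ A (i.e. sums representable only with equal summands).
Enumerate pairs (a, a') with a < a' (symmetric, so each unordered pair gives one sum; this covers all a ≠ a'):
  0 + 3 = 3
  0 + 6 = 6
  0 + 7 = 7
  0 + 8 = 8
  0 + 9 = 9
  3 + 6 = 9
  3 + 7 = 10
  3 + 8 = 11
  3 + 9 = 12
  6 + 7 = 13
  6 + 8 = 14
  6 + 9 = 15
  7 + 8 = 15
  7 + 9 = 16
  8 + 9 = 17
Collected distinct sums: {3, 6, 7, 8, 9, 10, 11, 12, 13, 14, 15, 16, 17}
|A +̂ A| = 13
(Reference bound: |A +̂ A| ≥ 2|A| - 3 for |A| ≥ 2, with |A| = 6 giving ≥ 9.)

|A +̂ A| = 13
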